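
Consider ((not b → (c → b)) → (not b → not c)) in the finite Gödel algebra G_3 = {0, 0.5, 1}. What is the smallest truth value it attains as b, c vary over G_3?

1.00

Every assignment gives 1. For instance at b = 0, c = 0:
  not b: Gödel ¬ of 0 = 1 (operand is 0)
  (c → b): 0 ≤ 0, so result = 1
  (not b → (c → b)): 1 ≤ 1, so result = 1
  not b: Gödel ¬ of 0 = 1 (operand is 0)
  not c: Gödel ¬ of 0 = 1 (operand is 0)
  (not b → not c): 1 ≤ 1, so result = 1
  ((not b → (c → b)) → (not b → not c)): 1 ≤ 1, so result = 1
All 9 assignments give value 1 — the formula is a G_3-tautology.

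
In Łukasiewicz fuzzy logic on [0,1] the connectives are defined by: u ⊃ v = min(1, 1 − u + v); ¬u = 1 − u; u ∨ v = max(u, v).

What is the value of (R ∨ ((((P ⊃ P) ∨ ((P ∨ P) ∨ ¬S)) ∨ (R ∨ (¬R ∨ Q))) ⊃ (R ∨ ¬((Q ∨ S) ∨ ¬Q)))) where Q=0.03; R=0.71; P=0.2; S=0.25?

(P ⊃ P): min(1, 1 − 0.2 + 0.2) = 1
(P ∨ P) = max(0.2, 0.2) = 0.2
¬S: Łukasiewicz ¬ gives 1 − 0.25 = 0.75
((P ∨ P) ∨ ¬S) = max(0.2, 0.75) = 0.75
((P ⊃ P) ∨ ((P ∨ P) ∨ ¬S)) = max(1, 0.75) = 1
¬R: Łukasiewicz ¬ gives 1 − 0.71 = 0.29
(¬R ∨ Q) = max(0.29, 0.03) = 0.29
(R ∨ (¬R ∨ Q)) = max(0.71, 0.29) = 0.71
(((P ⊃ P) ∨ ((P ∨ P) ∨ ¬S)) ∨ (R ∨ (¬R ∨ Q))) = max(1, 0.71) = 1
(Q ∨ S) = max(0.03, 0.25) = 0.25
¬Q: Łukasiewicz ¬ gives 1 − 0.03 = 0.97
((Q ∨ S) ∨ ¬Q) = max(0.25, 0.97) = 0.97
¬((Q ∨ S) ∨ ¬Q): Łukasiewicz ¬ gives 1 − 0.97 = 0.03
(R ∨ ¬((Q ∨ S) ∨ ¬Q)) = max(0.71, 0.03) = 0.71
((((P ⊃ P) ∨ ((P ∨ P) ∨ ¬S)) ∨ (R ∨ (¬R ∨ Q))) ⊃ (R ∨ ¬((Q ∨ S) ∨ ¬Q))): min(1, 1 − 1 + 0.71) = 0.71
(R ∨ ((((P ⊃ P) ∨ ((P ∨ P) ∨ ¬S)) ∨ (R ∨ (¬R ∨ Q))) ⊃ (R ∨ ¬((Q ∨ S) ∨ ¬Q)))) = max(0.71, 0.71) = 0.71

0.71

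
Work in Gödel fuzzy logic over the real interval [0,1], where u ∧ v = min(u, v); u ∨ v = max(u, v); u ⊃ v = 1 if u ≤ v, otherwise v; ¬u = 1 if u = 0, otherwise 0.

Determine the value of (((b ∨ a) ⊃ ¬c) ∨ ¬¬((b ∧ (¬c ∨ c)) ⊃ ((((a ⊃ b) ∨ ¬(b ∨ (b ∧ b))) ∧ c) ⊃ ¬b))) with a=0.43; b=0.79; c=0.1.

0.00

(b ∨ a) = max(0.79, 0.43) = 0.79
¬c: Gödel ¬ of 0.1 = 0 (operand ≠ 0)
((b ∨ a) ⊃ ¬c): 0.79 > 0, so result = 0
¬c: Gödel ¬ of 0.1 = 0 (operand ≠ 0)
(¬c ∨ c) = max(0, 0.1) = 0.1
(b ∧ (¬c ∨ c)) = min(0.79, 0.1) = 0.1
(a ⊃ b): 0.43 ≤ 0.79, so result = 1
(b ∧ b) = min(0.79, 0.79) = 0.79
(b ∨ (b ∧ b)) = max(0.79, 0.79) = 0.79
¬(b ∨ (b ∧ b)): Gödel ¬ of 0.79 = 0 (operand ≠ 0)
((a ⊃ b) ∨ ¬(b ∨ (b ∧ b))) = max(1, 0) = 1
(((a ⊃ b) ∨ ¬(b ∨ (b ∧ b))) ∧ c) = min(1, 0.1) = 0.1
¬b: Gödel ¬ of 0.79 = 0 (operand ≠ 0)
((((a ⊃ b) ∨ ¬(b ∨ (b ∧ b))) ∧ c) ⊃ ¬b): 0.1 > 0, so result = 0
((b ∧ (¬c ∨ c)) ⊃ ((((a ⊃ b) ∨ ¬(b ∨ (b ∧ b))) ∧ c) ⊃ ¬b)): 0.1 > 0, so result = 0
¬((b ∧ (¬c ∨ c)) ⊃ ((((a ⊃ b) ∨ ¬(b ∨ (b ∧ b))) ∧ c) ⊃ ¬b)): Gödel ¬ of 0 = 1 (operand is 0)
¬¬((b ∧ (¬c ∨ c)) ⊃ ((((a ⊃ b) ∨ ¬(b ∨ (b ∧ b))) ∧ c) ⊃ ¬b)): Gödel ¬ of 1 = 0 (operand ≠ 0)
(((b ∨ a) ⊃ ¬c) ∨ ¬¬((b ∧ (¬c ∨ c)) ⊃ ((((a ⊃ b) ∨ ¬(b ∨ (b ∧ b))) ∧ c) ⊃ ¬b))) = max(0, 0) = 0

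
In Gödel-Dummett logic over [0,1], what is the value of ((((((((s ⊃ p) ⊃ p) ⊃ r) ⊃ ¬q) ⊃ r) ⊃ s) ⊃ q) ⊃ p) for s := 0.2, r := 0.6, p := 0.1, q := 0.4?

(s ⊃ p): 0.2 > 0.1, so result = 0.1
((s ⊃ p) ⊃ p): 0.1 ≤ 0.1, so result = 1
(((s ⊃ p) ⊃ p) ⊃ r): 1 > 0.6, so result = 0.6
¬q: Gödel ¬ of 0.4 = 0 (operand ≠ 0)
((((s ⊃ p) ⊃ p) ⊃ r) ⊃ ¬q): 0.6 > 0, so result = 0
(((((s ⊃ p) ⊃ p) ⊃ r) ⊃ ¬q) ⊃ r): 0 ≤ 0.6, so result = 1
((((((s ⊃ p) ⊃ p) ⊃ r) ⊃ ¬q) ⊃ r) ⊃ s): 1 > 0.2, so result = 0.2
(((((((s ⊃ p) ⊃ p) ⊃ r) ⊃ ¬q) ⊃ r) ⊃ s) ⊃ q): 0.2 ≤ 0.4, so result = 1
((((((((s ⊃ p) ⊃ p) ⊃ r) ⊃ ¬q) ⊃ r) ⊃ s) ⊃ q) ⊃ p): 1 > 0.1, so result = 0.1

0.10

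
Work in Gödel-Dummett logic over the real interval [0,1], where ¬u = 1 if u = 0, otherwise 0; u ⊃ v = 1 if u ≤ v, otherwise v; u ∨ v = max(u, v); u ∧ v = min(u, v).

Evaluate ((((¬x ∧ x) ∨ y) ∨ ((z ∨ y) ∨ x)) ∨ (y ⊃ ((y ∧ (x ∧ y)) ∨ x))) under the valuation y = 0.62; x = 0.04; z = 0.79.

0.79

¬x: Gödel ¬ of 0.04 = 0 (operand ≠ 0)
(¬x ∧ x) = min(0, 0.04) = 0
((¬x ∧ x) ∨ y) = max(0, 0.62) = 0.62
(z ∨ y) = max(0.79, 0.62) = 0.79
((z ∨ y) ∨ x) = max(0.79, 0.04) = 0.79
(((¬x ∧ x) ∨ y) ∨ ((z ∨ y) ∨ x)) = max(0.62, 0.79) = 0.79
(x ∧ y) = min(0.04, 0.62) = 0.04
(y ∧ (x ∧ y)) = min(0.62, 0.04) = 0.04
((y ∧ (x ∧ y)) ∨ x) = max(0.04, 0.04) = 0.04
(y ⊃ ((y ∧ (x ∧ y)) ∨ x)): 0.62 > 0.04, so result = 0.04
((((¬x ∧ x) ∨ y) ∨ ((z ∨ y) ∨ x)) ∨ (y ⊃ ((y ∧ (x ∧ y)) ∨ x))) = max(0.79, 0.04) = 0.79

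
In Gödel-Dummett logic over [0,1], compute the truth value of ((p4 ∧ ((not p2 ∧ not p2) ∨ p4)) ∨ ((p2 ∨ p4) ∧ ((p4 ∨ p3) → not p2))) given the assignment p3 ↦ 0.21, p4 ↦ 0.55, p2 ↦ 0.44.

0.55

not p2: Gödel ¬ of 0.44 = 0 (operand ≠ 0)
not p2: Gödel ¬ of 0.44 = 0 (operand ≠ 0)
(not p2 ∧ not p2) = min(0, 0) = 0
((not p2 ∧ not p2) ∨ p4) = max(0, 0.55) = 0.55
(p4 ∧ ((not p2 ∧ not p2) ∨ p4)) = min(0.55, 0.55) = 0.55
(p2 ∨ p4) = max(0.44, 0.55) = 0.55
(p4 ∨ p3) = max(0.55, 0.21) = 0.55
not p2: Gödel ¬ of 0.44 = 0 (operand ≠ 0)
((p4 ∨ p3) → not p2): 0.55 > 0, so result = 0
((p2 ∨ p4) ∧ ((p4 ∨ p3) → not p2)) = min(0.55, 0) = 0
((p4 ∧ ((not p2 ∧ not p2) ∨ p4)) ∨ ((p2 ∨ p4) ∧ ((p4 ∨ p3) → not p2))) = max(0.55, 0) = 0.55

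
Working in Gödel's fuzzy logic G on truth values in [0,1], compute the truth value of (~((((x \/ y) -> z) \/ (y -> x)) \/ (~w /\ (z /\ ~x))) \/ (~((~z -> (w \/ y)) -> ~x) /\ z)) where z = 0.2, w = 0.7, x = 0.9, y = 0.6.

(x \/ y) = max(0.9, 0.6) = 0.9
((x \/ y) -> z): 0.9 > 0.2, so result = 0.2
(y -> x): 0.6 ≤ 0.9, so result = 1
(((x \/ y) -> z) \/ (y -> x)) = max(0.2, 1) = 1
~w: Gödel ¬ of 0.7 = 0 (operand ≠ 0)
~x: Gödel ¬ of 0.9 = 0 (operand ≠ 0)
(z /\ ~x) = min(0.2, 0) = 0
(~w /\ (z /\ ~x)) = min(0, 0) = 0
((((x \/ y) -> z) \/ (y -> x)) \/ (~w /\ (z /\ ~x))) = max(1, 0) = 1
~((((x \/ y) -> z) \/ (y -> x)) \/ (~w /\ (z /\ ~x))): Gödel ¬ of 1 = 0 (operand ≠ 0)
~z: Gödel ¬ of 0.2 = 0 (operand ≠ 0)
(w \/ y) = max(0.7, 0.6) = 0.7
(~z -> (w \/ y)): 0 ≤ 0.7, so result = 1
~x: Gödel ¬ of 0.9 = 0 (operand ≠ 0)
((~z -> (w \/ y)) -> ~x): 1 > 0, so result = 0
~((~z -> (w \/ y)) -> ~x): Gödel ¬ of 0 = 1 (operand is 0)
(~((~z -> (w \/ y)) -> ~x) /\ z) = min(1, 0.2) = 0.2
(~((((x \/ y) -> z) \/ (y -> x)) \/ (~w /\ (z /\ ~x))) \/ (~((~z -> (w \/ y)) -> ~x) /\ z)) = max(0, 0.2) = 0.2

0.20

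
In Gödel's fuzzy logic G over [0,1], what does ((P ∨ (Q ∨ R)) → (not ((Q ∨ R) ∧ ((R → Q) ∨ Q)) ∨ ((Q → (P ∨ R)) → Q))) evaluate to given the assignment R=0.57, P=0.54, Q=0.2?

(Q ∨ R) = max(0.2, 0.57) = 0.57
(P ∨ (Q ∨ R)) = max(0.54, 0.57) = 0.57
(Q ∨ R) = max(0.2, 0.57) = 0.57
(R → Q): 0.57 > 0.2, so result = 0.2
((R → Q) ∨ Q) = max(0.2, 0.2) = 0.2
((Q ∨ R) ∧ ((R → Q) ∨ Q)) = min(0.57, 0.2) = 0.2
not ((Q ∨ R) ∧ ((R → Q) ∨ Q)): Gödel ¬ of 0.2 = 0 (operand ≠ 0)
(P ∨ R) = max(0.54, 0.57) = 0.57
(Q → (P ∨ R)): 0.2 ≤ 0.57, so result = 1
((Q → (P ∨ R)) → Q): 1 > 0.2, so result = 0.2
(not ((Q ∨ R) ∧ ((R → Q) ∨ Q)) ∨ ((Q → (P ∨ R)) → Q)) = max(0, 0.2) = 0.2
((P ∨ (Q ∨ R)) → (not ((Q ∨ R) ∧ ((R → Q) ∨ Q)) ∨ ((Q → (P ∨ R)) → Q))): 0.57 > 0.2, so result = 0.2

0.20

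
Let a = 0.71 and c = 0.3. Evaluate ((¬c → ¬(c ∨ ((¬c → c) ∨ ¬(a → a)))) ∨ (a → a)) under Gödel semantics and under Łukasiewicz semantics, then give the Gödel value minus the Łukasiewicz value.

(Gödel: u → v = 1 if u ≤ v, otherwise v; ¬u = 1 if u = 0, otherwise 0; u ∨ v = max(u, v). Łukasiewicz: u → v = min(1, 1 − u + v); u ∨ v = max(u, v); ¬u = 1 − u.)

Gödel evaluation:
  ¬c: Gödel ¬ of 0.3 = 0 (operand ≠ 0)
  ¬c: Gödel ¬ of 0.3 = 0 (operand ≠ 0)
  (¬c → c): 0 ≤ 0.3, so result = 1
  (a → a): 0.71 ≤ 0.71, so result = 1
  ¬(a → a): Gödel ¬ of 1 = 0 (operand ≠ 0)
  ((¬c → c) ∨ ¬(a → a)) = max(1, 0) = 1
  (c ∨ ((¬c → c) ∨ ¬(a → a))) = max(0.3, 1) = 1
  ¬(c ∨ ((¬c → c) ∨ ¬(a → a))): Gödel ¬ of 1 = 0 (operand ≠ 0)
  (¬c → ¬(c ∨ ((¬c → c) ∨ ¬(a → a)))): 0 ≤ 0, so result = 1
  (a → a): 0.71 ≤ 0.71, so result = 1
  ((¬c → ¬(c ∨ ((¬c → c) ∨ ¬(a → a)))) ∨ (a → a)) = max(1, 1) = 1
  Gödel value = 1
Łukasiewicz evaluation:
  ¬c: Łukasiewicz ¬ gives 1 − 0.3 = 0.7
  ¬c: Łukasiewicz ¬ gives 1 − 0.3 = 0.7
  (¬c → c): min(1, 1 − 0.7 + 0.3) = 0.6
  (a → a): min(1, 1 − 0.71 + 0.71) = 1
  ¬(a → a): Łukasiewicz ¬ gives 1 − 1 = 0
  ((¬c → c) ∨ ¬(a → a)) = max(0.6, 0) = 0.6
  (c ∨ ((¬c → c) ∨ ¬(a → a))) = max(0.3, 0.6) = 0.6
  ¬(c ∨ ((¬c → c) ∨ ¬(a → a))): Łukasiewicz ¬ gives 1 − 0.6 = 0.4
  (¬c → ¬(c ∨ ((¬c → c) ∨ ¬(a → a)))): min(1, 1 − 0.7 + 0.4) = 0.7
  (a → a): min(1, 1 − 0.71 + 0.71) = 1
  ((¬c → ¬(c ∨ ((¬c → c) ∨ ¬(a → a)))) ∨ (a → a)) = max(0.7, 1) = 1
  Łukasiewicz value = 1
Difference: 1 − 1 = 0.00

0.00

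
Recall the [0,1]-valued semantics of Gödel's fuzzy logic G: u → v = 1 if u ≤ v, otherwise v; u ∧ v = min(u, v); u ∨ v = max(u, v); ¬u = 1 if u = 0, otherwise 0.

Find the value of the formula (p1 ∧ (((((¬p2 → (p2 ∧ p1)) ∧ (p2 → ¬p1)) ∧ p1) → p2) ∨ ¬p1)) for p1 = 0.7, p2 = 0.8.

¬p2: Gödel ¬ of 0.8 = 0 (operand ≠ 0)
(p2 ∧ p1) = min(0.8, 0.7) = 0.7
(¬p2 → (p2 ∧ p1)): 0 ≤ 0.7, so result = 1
¬p1: Gödel ¬ of 0.7 = 0 (operand ≠ 0)
(p2 → ¬p1): 0.8 > 0, so result = 0
((¬p2 → (p2 ∧ p1)) ∧ (p2 → ¬p1)) = min(1, 0) = 0
(((¬p2 → (p2 ∧ p1)) ∧ (p2 → ¬p1)) ∧ p1) = min(0, 0.7) = 0
((((¬p2 → (p2 ∧ p1)) ∧ (p2 → ¬p1)) ∧ p1) → p2): 0 ≤ 0.8, so result = 1
¬p1: Gödel ¬ of 0.7 = 0 (operand ≠ 0)
(((((¬p2 → (p2 ∧ p1)) ∧ (p2 → ¬p1)) ∧ p1) → p2) ∨ ¬p1) = max(1, 0) = 1
(p1 ∧ (((((¬p2 → (p2 ∧ p1)) ∧ (p2 → ¬p1)) ∧ p1) → p2) ∨ ¬p1)) = min(0.7, 1) = 0.7

0.70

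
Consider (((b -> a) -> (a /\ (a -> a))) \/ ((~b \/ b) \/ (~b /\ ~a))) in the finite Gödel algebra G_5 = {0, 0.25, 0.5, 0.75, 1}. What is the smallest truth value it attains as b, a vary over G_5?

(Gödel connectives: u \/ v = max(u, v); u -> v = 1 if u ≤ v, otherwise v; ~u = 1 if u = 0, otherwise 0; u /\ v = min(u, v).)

The minimum is attained at b = 0.25, a = 0.25:
  (b -> a): 0.25 ≤ 0.25, so result = 1
  (a -> a): 0.25 ≤ 0.25, so result = 1
  (a /\ (a -> a)) = min(0.25, 1) = 0.25
  ((b -> a) -> (a /\ (a -> a))): 1 > 0.25, so result = 0.25
  ~b: Gödel ¬ of 0.25 = 0 (operand ≠ 0)
  (~b \/ b) = max(0, 0.25) = 0.25
  ~b: Gödel ¬ of 0.25 = 0 (operand ≠ 0)
  ~a: Gödel ¬ of 0.25 = 0 (operand ≠ 0)
  (~b /\ ~a) = min(0, 0) = 0
  ((~b \/ b) \/ (~b /\ ~a)) = max(0.25, 0) = 0.25
  (((b -> a) -> (a /\ (a -> a))) \/ ((~b \/ b) \/ (~b /\ ~a))) = max(0.25, 0.25) = 0.25
Checking all 25 assignments confirms none give a value below 0.25.

0.25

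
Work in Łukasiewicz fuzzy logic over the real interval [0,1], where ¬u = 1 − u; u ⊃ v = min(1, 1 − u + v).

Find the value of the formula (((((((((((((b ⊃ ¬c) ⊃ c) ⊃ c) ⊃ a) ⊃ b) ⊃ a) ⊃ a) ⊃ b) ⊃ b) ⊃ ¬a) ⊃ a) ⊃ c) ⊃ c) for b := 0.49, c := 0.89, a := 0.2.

¬c: Łukasiewicz ¬ gives 1 − 0.89 = 0.11
(b ⊃ ¬c): min(1, 1 − 0.49 + 0.11) = 0.62
((b ⊃ ¬c) ⊃ c): min(1, 1 − 0.62 + 0.89) = 1
(((b ⊃ ¬c) ⊃ c) ⊃ c): min(1, 1 − 1 + 0.89) = 0.89
((((b ⊃ ¬c) ⊃ c) ⊃ c) ⊃ a): min(1, 1 − 0.89 + 0.2) = 0.31
(((((b ⊃ ¬c) ⊃ c) ⊃ c) ⊃ a) ⊃ b): min(1, 1 − 0.31 + 0.49) = 1
((((((b ⊃ ¬c) ⊃ c) ⊃ c) ⊃ a) ⊃ b) ⊃ a): min(1, 1 − 1 + 0.2) = 0.2
(((((((b ⊃ ¬c) ⊃ c) ⊃ c) ⊃ a) ⊃ b) ⊃ a) ⊃ a): min(1, 1 − 0.2 + 0.2) = 1
((((((((b ⊃ ¬c) ⊃ c) ⊃ c) ⊃ a) ⊃ b) ⊃ a) ⊃ a) ⊃ b): min(1, 1 − 1 + 0.49) = 0.49
(((((((((b ⊃ ¬c) ⊃ c) ⊃ c) ⊃ a) ⊃ b) ⊃ a) ⊃ a) ⊃ b) ⊃ b): min(1, 1 − 0.49 + 0.49) = 1
¬a: Łukasiewicz ¬ gives 1 − 0.2 = 0.8
((((((((((b ⊃ ¬c) ⊃ c) ⊃ c) ⊃ a) ⊃ b) ⊃ a) ⊃ a) ⊃ b) ⊃ b) ⊃ ¬a): min(1, 1 − 1 + 0.8) = 0.8
(((((((((((b ⊃ ¬c) ⊃ c) ⊃ c) ⊃ a) ⊃ b) ⊃ a) ⊃ a) ⊃ b) ⊃ b) ⊃ ¬a) ⊃ a): min(1, 1 − 0.8 + 0.2) = 0.4
((((((((((((b ⊃ ¬c) ⊃ c) ⊃ c) ⊃ a) ⊃ b) ⊃ a) ⊃ a) ⊃ b) ⊃ b) ⊃ ¬a) ⊃ a) ⊃ c): min(1, 1 − 0.4 + 0.89) = 1
(((((((((((((b ⊃ ¬c) ⊃ c) ⊃ c) ⊃ a) ⊃ b) ⊃ a) ⊃ a) ⊃ b) ⊃ b) ⊃ ¬a) ⊃ a) ⊃ c) ⊃ c): min(1, 1 − 1 + 0.89) = 0.89

0.89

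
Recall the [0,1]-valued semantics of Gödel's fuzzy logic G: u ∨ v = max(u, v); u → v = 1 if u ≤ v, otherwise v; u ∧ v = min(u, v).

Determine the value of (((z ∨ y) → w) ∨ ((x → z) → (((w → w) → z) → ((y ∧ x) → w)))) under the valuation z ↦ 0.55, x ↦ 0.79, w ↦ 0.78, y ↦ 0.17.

(z ∨ y) = max(0.55, 0.17) = 0.55
((z ∨ y) → w): 0.55 ≤ 0.78, so result = 1
(x → z): 0.79 > 0.55, so result = 0.55
(w → w): 0.78 ≤ 0.78, so result = 1
((w → w) → z): 1 > 0.55, so result = 0.55
(y ∧ x) = min(0.17, 0.79) = 0.17
((y ∧ x) → w): 0.17 ≤ 0.78, so result = 1
(((w → w) → z) → ((y ∧ x) → w)): 0.55 ≤ 1, so result = 1
((x → z) → (((w → w) → z) → ((y ∧ x) → w))): 0.55 ≤ 1, so result = 1
(((z ∨ y) → w) ∨ ((x → z) → (((w → w) → z) → ((y ∧ x) → w)))) = max(1, 1) = 1

1.00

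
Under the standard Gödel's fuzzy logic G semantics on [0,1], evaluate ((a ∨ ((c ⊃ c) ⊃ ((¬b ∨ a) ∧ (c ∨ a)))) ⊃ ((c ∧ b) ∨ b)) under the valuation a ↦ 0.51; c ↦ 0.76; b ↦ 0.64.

1.00

(c ⊃ c): 0.76 ≤ 0.76, so result = 1
¬b: Gödel ¬ of 0.64 = 0 (operand ≠ 0)
(¬b ∨ a) = max(0, 0.51) = 0.51
(c ∨ a) = max(0.76, 0.51) = 0.76
((¬b ∨ a) ∧ (c ∨ a)) = min(0.51, 0.76) = 0.51
((c ⊃ c) ⊃ ((¬b ∨ a) ∧ (c ∨ a))): 1 > 0.51, so result = 0.51
(a ∨ ((c ⊃ c) ⊃ ((¬b ∨ a) ∧ (c ∨ a)))) = max(0.51, 0.51) = 0.51
(c ∧ b) = min(0.76, 0.64) = 0.64
((c ∧ b) ∨ b) = max(0.64, 0.64) = 0.64
((a ∨ ((c ⊃ c) ⊃ ((¬b ∨ a) ∧ (c ∨ a)))) ⊃ ((c ∧ b) ∨ b)): 0.51 ≤ 0.64, so result = 1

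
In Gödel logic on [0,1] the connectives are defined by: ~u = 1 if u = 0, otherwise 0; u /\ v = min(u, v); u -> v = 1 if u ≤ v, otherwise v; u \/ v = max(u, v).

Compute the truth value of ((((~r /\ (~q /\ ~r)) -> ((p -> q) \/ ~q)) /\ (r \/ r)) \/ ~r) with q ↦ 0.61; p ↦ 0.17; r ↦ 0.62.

0.62

~r: Gödel ¬ of 0.62 = 0 (operand ≠ 0)
~q: Gödel ¬ of 0.61 = 0 (operand ≠ 0)
~r: Gödel ¬ of 0.62 = 0 (operand ≠ 0)
(~q /\ ~r) = min(0, 0) = 0
(~r /\ (~q /\ ~r)) = min(0, 0) = 0
(p -> q): 0.17 ≤ 0.61, so result = 1
~q: Gödel ¬ of 0.61 = 0 (operand ≠ 0)
((p -> q) \/ ~q) = max(1, 0) = 1
((~r /\ (~q /\ ~r)) -> ((p -> q) \/ ~q)): 0 ≤ 1, so result = 1
(r \/ r) = max(0.62, 0.62) = 0.62
(((~r /\ (~q /\ ~r)) -> ((p -> q) \/ ~q)) /\ (r \/ r)) = min(1, 0.62) = 0.62
~r: Gödel ¬ of 0.62 = 0 (operand ≠ 0)
((((~r /\ (~q /\ ~r)) -> ((p -> q) \/ ~q)) /\ (r \/ r)) \/ ~r) = max(0.62, 0) = 0.62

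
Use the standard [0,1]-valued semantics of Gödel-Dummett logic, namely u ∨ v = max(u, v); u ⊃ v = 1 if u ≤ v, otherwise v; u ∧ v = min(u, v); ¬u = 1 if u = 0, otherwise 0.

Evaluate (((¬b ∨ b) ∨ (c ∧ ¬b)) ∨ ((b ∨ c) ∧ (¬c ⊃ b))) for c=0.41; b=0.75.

0.75

¬b: Gödel ¬ of 0.75 = 0 (operand ≠ 0)
(¬b ∨ b) = max(0, 0.75) = 0.75
¬b: Gödel ¬ of 0.75 = 0 (operand ≠ 0)
(c ∧ ¬b) = min(0.41, 0) = 0
((¬b ∨ b) ∨ (c ∧ ¬b)) = max(0.75, 0) = 0.75
(b ∨ c) = max(0.75, 0.41) = 0.75
¬c: Gödel ¬ of 0.41 = 0 (operand ≠ 0)
(¬c ⊃ b): 0 ≤ 0.75, so result = 1
((b ∨ c) ∧ (¬c ⊃ b)) = min(0.75, 1) = 0.75
(((¬b ∨ b) ∨ (c ∧ ¬b)) ∨ ((b ∨ c) ∧ (¬c ⊃ b))) = max(0.75, 0.75) = 0.75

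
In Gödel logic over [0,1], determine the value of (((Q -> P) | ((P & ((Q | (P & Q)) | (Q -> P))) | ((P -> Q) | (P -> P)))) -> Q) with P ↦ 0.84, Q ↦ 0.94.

(Q -> P): 0.94 > 0.84, so result = 0.84
(P & Q) = min(0.84, 0.94) = 0.84
(Q | (P & Q)) = max(0.94, 0.84) = 0.94
(Q -> P): 0.94 > 0.84, so result = 0.84
((Q | (P & Q)) | (Q -> P)) = max(0.94, 0.84) = 0.94
(P & ((Q | (P & Q)) | (Q -> P))) = min(0.84, 0.94) = 0.84
(P -> Q): 0.84 ≤ 0.94, so result = 1
(P -> P): 0.84 ≤ 0.84, so result = 1
((P -> Q) | (P -> P)) = max(1, 1) = 1
((P & ((Q | (P & Q)) | (Q -> P))) | ((P -> Q) | (P -> P))) = max(0.84, 1) = 1
((Q -> P) | ((P & ((Q | (P & Q)) | (Q -> P))) | ((P -> Q) | (P -> P)))) = max(0.84, 1) = 1
(((Q -> P) | ((P & ((Q | (P & Q)) | (Q -> P))) | ((P -> Q) | (P -> P)))) -> Q): 1 > 0.94, so result = 0.94

0.94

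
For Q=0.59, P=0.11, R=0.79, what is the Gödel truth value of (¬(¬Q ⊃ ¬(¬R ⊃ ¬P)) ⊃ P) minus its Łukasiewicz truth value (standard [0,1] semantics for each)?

0.30

Gödel evaluation:
  ¬Q: Gödel ¬ of 0.59 = 0 (operand ≠ 0)
  ¬R: Gödel ¬ of 0.79 = 0 (operand ≠ 0)
  ¬P: Gödel ¬ of 0.11 = 0 (operand ≠ 0)
  (¬R ⊃ ¬P): 0 ≤ 0, so result = 1
  ¬(¬R ⊃ ¬P): Gödel ¬ of 1 = 0 (operand ≠ 0)
  (¬Q ⊃ ¬(¬R ⊃ ¬P)): 0 ≤ 0, so result = 1
  ¬(¬Q ⊃ ¬(¬R ⊃ ¬P)): Gödel ¬ of 1 = 0 (operand ≠ 0)
  (¬(¬Q ⊃ ¬(¬R ⊃ ¬P)) ⊃ P): 0 ≤ 0.11, so result = 1
  Gödel value = 1
Łukasiewicz evaluation:
  ¬Q: Łukasiewicz ¬ gives 1 − 0.59 = 0.41
  ¬R: Łukasiewicz ¬ gives 1 − 0.79 = 0.21
  ¬P: Łukasiewicz ¬ gives 1 − 0.11 = 0.89
  (¬R ⊃ ¬P): min(1, 1 − 0.21 + 0.89) = 1
  ¬(¬R ⊃ ¬P): Łukasiewicz ¬ gives 1 − 1 = 0
  (¬Q ⊃ ¬(¬R ⊃ ¬P)): min(1, 1 − 0.41 + 0) = 0.59
  ¬(¬Q ⊃ ¬(¬R ⊃ ¬P)): Łukasiewicz ¬ gives 1 − 0.59 = 0.41
  (¬(¬Q ⊃ ¬(¬R ⊃ ¬P)) ⊃ P): min(1, 1 − 0.41 + 0.11) = 0.7
  Łukasiewicz value = 0.7
Difference: 1 − 0.7 = 0.30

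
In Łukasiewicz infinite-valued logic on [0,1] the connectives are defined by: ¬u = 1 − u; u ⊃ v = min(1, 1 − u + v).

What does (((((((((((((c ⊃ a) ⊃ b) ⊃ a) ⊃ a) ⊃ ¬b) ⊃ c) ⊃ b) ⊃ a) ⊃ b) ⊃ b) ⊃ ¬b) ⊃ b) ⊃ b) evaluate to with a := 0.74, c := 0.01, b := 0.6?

(c ⊃ a): min(1, 1 − 0.01 + 0.74) = 1
((c ⊃ a) ⊃ b): min(1, 1 − 1 + 0.6) = 0.6
(((c ⊃ a) ⊃ b) ⊃ a): min(1, 1 − 0.6 + 0.74) = 1
((((c ⊃ a) ⊃ b) ⊃ a) ⊃ a): min(1, 1 − 1 + 0.74) = 0.74
¬b: Łukasiewicz ¬ gives 1 − 0.6 = 0.4
(((((c ⊃ a) ⊃ b) ⊃ a) ⊃ a) ⊃ ¬b): min(1, 1 − 0.74 + 0.4) = 0.66
((((((c ⊃ a) ⊃ b) ⊃ a) ⊃ a) ⊃ ¬b) ⊃ c): min(1, 1 − 0.66 + 0.01) = 0.35
(((((((c ⊃ a) ⊃ b) ⊃ a) ⊃ a) ⊃ ¬b) ⊃ c) ⊃ b): min(1, 1 − 0.35 + 0.6) = 1
((((((((c ⊃ a) ⊃ b) ⊃ a) ⊃ a) ⊃ ¬b) ⊃ c) ⊃ b) ⊃ a): min(1, 1 − 1 + 0.74) = 0.74
(((((((((c ⊃ a) ⊃ b) ⊃ a) ⊃ a) ⊃ ¬b) ⊃ c) ⊃ b) ⊃ a) ⊃ b): min(1, 1 − 0.74 + 0.6) = 0.86
((((((((((c ⊃ a) ⊃ b) ⊃ a) ⊃ a) ⊃ ¬b) ⊃ c) ⊃ b) ⊃ a) ⊃ b) ⊃ b): min(1, 1 − 0.86 + 0.6) = 0.74
¬b: Łukasiewicz ¬ gives 1 − 0.6 = 0.4
(((((((((((c ⊃ a) ⊃ b) ⊃ a) ⊃ a) ⊃ ¬b) ⊃ c) ⊃ b) ⊃ a) ⊃ b) ⊃ b) ⊃ ¬b): min(1, 1 − 0.74 + 0.4) = 0.66
((((((((((((c ⊃ a) ⊃ b) ⊃ a) ⊃ a) ⊃ ¬b) ⊃ c) ⊃ b) ⊃ a) ⊃ b) ⊃ b) ⊃ ¬b) ⊃ b): min(1, 1 − 0.66 + 0.6) = 0.94
(((((((((((((c ⊃ a) ⊃ b) ⊃ a) ⊃ a) ⊃ ¬b) ⊃ c) ⊃ b) ⊃ a) ⊃ b) ⊃ b) ⊃ ¬b) ⊃ b) ⊃ b): min(1, 1 − 0.94 + 0.6) = 0.66

0.66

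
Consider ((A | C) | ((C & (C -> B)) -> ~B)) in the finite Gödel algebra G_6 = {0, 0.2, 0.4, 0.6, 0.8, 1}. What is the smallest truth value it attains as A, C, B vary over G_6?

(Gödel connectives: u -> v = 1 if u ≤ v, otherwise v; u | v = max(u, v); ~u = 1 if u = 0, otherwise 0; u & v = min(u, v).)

The minimum is attained at A = 0, C = 0.2, B = 0.2:
  (A | C) = max(0, 0.2) = 0.2
  (C -> B): 0.2 ≤ 0.2, so result = 1
  (C & (C -> B)) = min(0.2, 1) = 0.2
  ~B: Gödel ¬ of 0.2 = 0 (operand ≠ 0)
  ((C & (C -> B)) -> ~B): 0.2 > 0, so result = 0
  ((A | C) | ((C & (C -> B)) -> ~B)) = max(0.2, 0) = 0.2
Checking all 216 assignments confirms none give a value below 0.20.

0.20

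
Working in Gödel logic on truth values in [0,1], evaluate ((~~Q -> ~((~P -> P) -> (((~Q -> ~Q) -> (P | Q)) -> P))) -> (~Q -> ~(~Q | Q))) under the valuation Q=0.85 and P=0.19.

1.00

~Q: Gödel ¬ of 0.85 = 0 (operand ≠ 0)
~~Q: Gödel ¬ of 0 = 1 (operand is 0)
~P: Gödel ¬ of 0.19 = 0 (operand ≠ 0)
(~P -> P): 0 ≤ 0.19, so result = 1
~Q: Gödel ¬ of 0.85 = 0 (operand ≠ 0)
~Q: Gödel ¬ of 0.85 = 0 (operand ≠ 0)
(~Q -> ~Q): 0 ≤ 0, so result = 1
(P | Q) = max(0.19, 0.85) = 0.85
((~Q -> ~Q) -> (P | Q)): 1 > 0.85, so result = 0.85
(((~Q -> ~Q) -> (P | Q)) -> P): 0.85 > 0.19, so result = 0.19
((~P -> P) -> (((~Q -> ~Q) -> (P | Q)) -> P)): 1 > 0.19, so result = 0.19
~((~P -> P) -> (((~Q -> ~Q) -> (P | Q)) -> P)): Gödel ¬ of 0.19 = 0 (operand ≠ 0)
(~~Q -> ~((~P -> P) -> (((~Q -> ~Q) -> (P | Q)) -> P))): 1 > 0, so result = 0
~Q: Gödel ¬ of 0.85 = 0 (operand ≠ 0)
~Q: Gödel ¬ of 0.85 = 0 (operand ≠ 0)
(~Q | Q) = max(0, 0.85) = 0.85
~(~Q | Q): Gödel ¬ of 0.85 = 0 (operand ≠ 0)
(~Q -> ~(~Q | Q)): 0 ≤ 0, so result = 1
((~~Q -> ~((~P -> P) -> (((~Q -> ~Q) -> (P | Q)) -> P))) -> (~Q -> ~(~Q | Q))): 0 ≤ 1, so result = 1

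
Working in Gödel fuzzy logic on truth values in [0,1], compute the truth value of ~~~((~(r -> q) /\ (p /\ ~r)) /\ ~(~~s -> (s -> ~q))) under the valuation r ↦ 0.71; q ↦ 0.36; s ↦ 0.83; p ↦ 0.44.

1.00

(r -> q): 0.71 > 0.36, so result = 0.36
~(r -> q): Gödel ¬ of 0.36 = 0 (operand ≠ 0)
~r: Gödel ¬ of 0.71 = 0 (operand ≠ 0)
(p /\ ~r) = min(0.44, 0) = 0
(~(r -> q) /\ (p /\ ~r)) = min(0, 0) = 0
~s: Gödel ¬ of 0.83 = 0 (operand ≠ 0)
~~s: Gödel ¬ of 0 = 1 (operand is 0)
~q: Gödel ¬ of 0.36 = 0 (operand ≠ 0)
(s -> ~q): 0.83 > 0, so result = 0
(~~s -> (s -> ~q)): 1 > 0, so result = 0
~(~~s -> (s -> ~q)): Gödel ¬ of 0 = 1 (operand is 0)
((~(r -> q) /\ (p /\ ~r)) /\ ~(~~s -> (s -> ~q))) = min(0, 1) = 0
~((~(r -> q) /\ (p /\ ~r)) /\ ~(~~s -> (s -> ~q))): Gödel ¬ of 0 = 1 (operand is 0)
~~((~(r -> q) /\ (p /\ ~r)) /\ ~(~~s -> (s -> ~q))): Gödel ¬ of 1 = 0 (operand ≠ 0)
~~~((~(r -> q) /\ (p /\ ~r)) /\ ~(~~s -> (s -> ~q))): Gödel ¬ of 0 = 1 (operand is 0)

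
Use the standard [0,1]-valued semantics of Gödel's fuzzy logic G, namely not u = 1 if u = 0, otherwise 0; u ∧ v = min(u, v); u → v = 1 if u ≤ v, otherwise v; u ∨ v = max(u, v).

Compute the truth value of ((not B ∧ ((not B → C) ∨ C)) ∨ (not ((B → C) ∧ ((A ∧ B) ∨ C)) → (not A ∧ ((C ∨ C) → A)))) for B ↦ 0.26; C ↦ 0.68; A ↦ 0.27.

1.00

not B: Gödel ¬ of 0.26 = 0 (operand ≠ 0)
not B: Gödel ¬ of 0.26 = 0 (operand ≠ 0)
(not B → C): 0 ≤ 0.68, so result = 1
((not B → C) ∨ C) = max(1, 0.68) = 1
(not B ∧ ((not B → C) ∨ C)) = min(0, 1) = 0
(B → C): 0.26 ≤ 0.68, so result = 1
(A ∧ B) = min(0.27, 0.26) = 0.26
((A ∧ B) ∨ C) = max(0.26, 0.68) = 0.68
((B → C) ∧ ((A ∧ B) ∨ C)) = min(1, 0.68) = 0.68
not ((B → C) ∧ ((A ∧ B) ∨ C)): Gödel ¬ of 0.68 = 0 (operand ≠ 0)
not A: Gödel ¬ of 0.27 = 0 (operand ≠ 0)
(C ∨ C) = max(0.68, 0.68) = 0.68
((C ∨ C) → A): 0.68 > 0.27, so result = 0.27
(not A ∧ ((C ∨ C) → A)) = min(0, 0.27) = 0
(not ((B → C) ∧ ((A ∧ B) ∨ C)) → (not A ∧ ((C ∨ C) → A))): 0 ≤ 0, so result = 1
((not B ∧ ((not B → C) ∨ C)) ∨ (not ((B → C) ∧ ((A ∧ B) ∨ C)) → (not A ∧ ((C ∨ C) → A)))) = max(0, 1) = 1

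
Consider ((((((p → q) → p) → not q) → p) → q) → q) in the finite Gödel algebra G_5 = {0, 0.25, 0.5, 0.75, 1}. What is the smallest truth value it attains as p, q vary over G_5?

The minimum is attained at p = 0, q = 0:
  (p → q): 0 ≤ 0, so result = 1
  ((p → q) → p): 1 > 0, so result = 0
  not q: Gödel ¬ of 0 = 1 (operand is 0)
  (((p → q) → p) → not q): 0 ≤ 1, so result = 1
  ((((p → q) → p) → not q) → p): 1 > 0, so result = 0
  (((((p → q) → p) → not q) → p) → q): 0 ≤ 0, so result = 1
  ((((((p → q) → p) → not q) → p) → q) → q): 1 > 0, so result = 0
Checking all 25 assignments confirms none give a value below 0.00.

0.00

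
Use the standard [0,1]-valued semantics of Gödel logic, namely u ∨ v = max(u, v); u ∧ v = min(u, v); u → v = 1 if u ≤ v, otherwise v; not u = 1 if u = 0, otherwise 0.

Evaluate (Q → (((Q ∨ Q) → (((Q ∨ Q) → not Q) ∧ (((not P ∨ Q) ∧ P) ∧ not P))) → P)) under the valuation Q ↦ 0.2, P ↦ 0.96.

1.00

(Q ∨ Q) = max(0.2, 0.2) = 0.2
(Q ∨ Q) = max(0.2, 0.2) = 0.2
not Q: Gödel ¬ of 0.2 = 0 (operand ≠ 0)
((Q ∨ Q) → not Q): 0.2 > 0, so result = 0
not P: Gödel ¬ of 0.96 = 0 (operand ≠ 0)
(not P ∨ Q) = max(0, 0.2) = 0.2
((not P ∨ Q) ∧ P) = min(0.2, 0.96) = 0.2
not P: Gödel ¬ of 0.96 = 0 (operand ≠ 0)
(((not P ∨ Q) ∧ P) ∧ not P) = min(0.2, 0) = 0
(((Q ∨ Q) → not Q) ∧ (((not P ∨ Q) ∧ P) ∧ not P)) = min(0, 0) = 0
((Q ∨ Q) → (((Q ∨ Q) → not Q) ∧ (((not P ∨ Q) ∧ P) ∧ not P))): 0.2 > 0, so result = 0
(((Q ∨ Q) → (((Q ∨ Q) → not Q) ∧ (((not P ∨ Q) ∧ P) ∧ not P))) → P): 0 ≤ 0.96, so result = 1
(Q → (((Q ∨ Q) → (((Q ∨ Q) → not Q) ∧ (((not P ∨ Q) ∧ P) ∧ not P))) → P)): 0.2 ≤ 1, so result = 1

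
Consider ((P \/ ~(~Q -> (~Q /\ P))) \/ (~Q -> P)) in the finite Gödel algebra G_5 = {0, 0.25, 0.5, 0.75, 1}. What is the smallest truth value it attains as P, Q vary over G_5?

The minimum is attained at P = 0.25, Q = 0:
  ~Q: Gödel ¬ of 0 = 1 (operand is 0)
  ~Q: Gödel ¬ of 0 = 1 (operand is 0)
  (~Q /\ P) = min(1, 0.25) = 0.25
  (~Q -> (~Q /\ P)): 1 > 0.25, so result = 0.25
  ~(~Q -> (~Q /\ P)): Gödel ¬ of 0.25 = 0 (operand ≠ 0)
  (P \/ ~(~Q -> (~Q /\ P))) = max(0.25, 0) = 0.25
  ~Q: Gödel ¬ of 0 = 1 (operand is 0)
  (~Q -> P): 1 > 0.25, so result = 0.25
  ((P \/ ~(~Q -> (~Q /\ P))) \/ (~Q -> P)) = max(0.25, 0.25) = 0.25
Checking all 25 assignments confirms none give a value below 0.25.

0.25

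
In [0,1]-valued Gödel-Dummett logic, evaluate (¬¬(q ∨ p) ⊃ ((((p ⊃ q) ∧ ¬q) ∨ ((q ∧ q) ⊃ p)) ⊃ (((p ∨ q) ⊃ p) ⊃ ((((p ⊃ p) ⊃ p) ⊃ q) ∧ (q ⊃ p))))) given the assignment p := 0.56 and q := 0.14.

(q ∨ p) = max(0.14, 0.56) = 0.56
¬(q ∨ p): Gödel ¬ of 0.56 = 0 (operand ≠ 0)
¬¬(q ∨ p): Gödel ¬ of 0 = 1 (operand is 0)
(p ⊃ q): 0.56 > 0.14, so result = 0.14
¬q: Gödel ¬ of 0.14 = 0 (operand ≠ 0)
((p ⊃ q) ∧ ¬q) = min(0.14, 0) = 0
(q ∧ q) = min(0.14, 0.14) = 0.14
((q ∧ q) ⊃ p): 0.14 ≤ 0.56, so result = 1
(((p ⊃ q) ∧ ¬q) ∨ ((q ∧ q) ⊃ p)) = max(0, 1) = 1
(p ∨ q) = max(0.56, 0.14) = 0.56
((p ∨ q) ⊃ p): 0.56 ≤ 0.56, so result = 1
(p ⊃ p): 0.56 ≤ 0.56, so result = 1
((p ⊃ p) ⊃ p): 1 > 0.56, so result = 0.56
(((p ⊃ p) ⊃ p) ⊃ q): 0.56 > 0.14, so result = 0.14
(q ⊃ p): 0.14 ≤ 0.56, so result = 1
((((p ⊃ p) ⊃ p) ⊃ q) ∧ (q ⊃ p)) = min(0.14, 1) = 0.14
(((p ∨ q) ⊃ p) ⊃ ((((p ⊃ p) ⊃ p) ⊃ q) ∧ (q ⊃ p))): 1 > 0.14, so result = 0.14
((((p ⊃ q) ∧ ¬q) ∨ ((q ∧ q) ⊃ p)) ⊃ (((p ∨ q) ⊃ p) ⊃ ((((p ⊃ p) ⊃ p) ⊃ q) ∧ (q ⊃ p)))): 1 > 0.14, so result = 0.14
(¬¬(q ∨ p) ⊃ ((((p ⊃ q) ∧ ¬q) ∨ ((q ∧ q) ⊃ p)) ⊃ (((p ∨ q) ⊃ p) ⊃ ((((p ⊃ p) ⊃ p) ⊃ q) ∧ (q ⊃ p))))): 1 > 0.14, so result = 0.14

0.14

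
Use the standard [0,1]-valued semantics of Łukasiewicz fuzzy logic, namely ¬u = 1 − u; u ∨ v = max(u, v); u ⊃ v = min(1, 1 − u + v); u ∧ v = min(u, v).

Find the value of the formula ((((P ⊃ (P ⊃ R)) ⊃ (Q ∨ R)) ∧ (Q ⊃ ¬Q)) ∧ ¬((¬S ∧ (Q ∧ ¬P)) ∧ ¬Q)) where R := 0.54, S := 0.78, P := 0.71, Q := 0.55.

(P ⊃ R): min(1, 1 − 0.71 + 0.54) = 0.83
(P ⊃ (P ⊃ R)): min(1, 1 − 0.71 + 0.83) = 1
(Q ∨ R) = max(0.55, 0.54) = 0.55
((P ⊃ (P ⊃ R)) ⊃ (Q ∨ R)): min(1, 1 − 1 + 0.55) = 0.55
¬Q: Łukasiewicz ¬ gives 1 − 0.55 = 0.45
(Q ⊃ ¬Q): min(1, 1 − 0.55 + 0.45) = 0.9
(((P ⊃ (P ⊃ R)) ⊃ (Q ∨ R)) ∧ (Q ⊃ ¬Q)) = min(0.55, 0.9) = 0.55
¬S: Łukasiewicz ¬ gives 1 − 0.78 = 0.22
¬P: Łukasiewicz ¬ gives 1 − 0.71 = 0.29
(Q ∧ ¬P) = min(0.55, 0.29) = 0.29
(¬S ∧ (Q ∧ ¬P)) = min(0.22, 0.29) = 0.22
¬Q: Łukasiewicz ¬ gives 1 − 0.55 = 0.45
((¬S ∧ (Q ∧ ¬P)) ∧ ¬Q) = min(0.22, 0.45) = 0.22
¬((¬S ∧ (Q ∧ ¬P)) ∧ ¬Q): Łukasiewicz ¬ gives 1 − 0.22 = 0.78
((((P ⊃ (P ⊃ R)) ⊃ (Q ∨ R)) ∧ (Q ⊃ ¬Q)) ∧ ¬((¬S ∧ (Q ∧ ¬P)) ∧ ¬Q)) = min(0.55, 0.78) = 0.55

0.55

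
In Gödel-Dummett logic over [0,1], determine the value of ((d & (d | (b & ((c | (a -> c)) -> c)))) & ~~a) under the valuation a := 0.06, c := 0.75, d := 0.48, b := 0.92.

(a -> c): 0.06 ≤ 0.75, so result = 1
(c | (a -> c)) = max(0.75, 1) = 1
((c | (a -> c)) -> c): 1 > 0.75, so result = 0.75
(b & ((c | (a -> c)) -> c)) = min(0.92, 0.75) = 0.75
(d | (b & ((c | (a -> c)) -> c))) = max(0.48, 0.75) = 0.75
(d & (d | (b & ((c | (a -> c)) -> c)))) = min(0.48, 0.75) = 0.48
~a: Gödel ¬ of 0.06 = 0 (operand ≠ 0)
~~a: Gödel ¬ of 0 = 1 (operand is 0)
((d & (d | (b & ((c | (a -> c)) -> c)))) & ~~a) = min(0.48, 1) = 0.48

0.48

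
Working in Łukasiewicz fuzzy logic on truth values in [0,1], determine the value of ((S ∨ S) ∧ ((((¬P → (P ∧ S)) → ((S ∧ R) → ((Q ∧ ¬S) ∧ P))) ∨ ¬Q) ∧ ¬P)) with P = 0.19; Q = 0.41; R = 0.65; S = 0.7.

0.70

(S ∨ S) = max(0.7, 0.7) = 0.7
¬P: Łukasiewicz ¬ gives 1 − 0.19 = 0.81
(P ∧ S) = min(0.19, 0.7) = 0.19
(¬P → (P ∧ S)): min(1, 1 − 0.81 + 0.19) = 0.38
(S ∧ R) = min(0.7, 0.65) = 0.65
¬S: Łukasiewicz ¬ gives 1 − 0.7 = 0.3
(Q ∧ ¬S) = min(0.41, 0.3) = 0.3
((Q ∧ ¬S) ∧ P) = min(0.3, 0.19) = 0.19
((S ∧ R) → ((Q ∧ ¬S) ∧ P)): min(1, 1 − 0.65 + 0.19) = 0.54
((¬P → (P ∧ S)) → ((S ∧ R) → ((Q ∧ ¬S) ∧ P))): min(1, 1 − 0.38 + 0.54) = 1
¬Q: Łukasiewicz ¬ gives 1 − 0.41 = 0.59
(((¬P → (P ∧ S)) → ((S ∧ R) → ((Q ∧ ¬S) ∧ P))) ∨ ¬Q) = max(1, 0.59) = 1
¬P: Łukasiewicz ¬ gives 1 − 0.19 = 0.81
((((¬P → (P ∧ S)) → ((S ∧ R) → ((Q ∧ ¬S) ∧ P))) ∨ ¬Q) ∧ ¬P) = min(1, 0.81) = 0.81
((S ∨ S) ∧ ((((¬P → (P ∧ S)) → ((S ∧ R) → ((Q ∧ ¬S) ∧ P))) ∨ ¬Q) ∧ ¬P)) = min(0.7, 0.81) = 0.7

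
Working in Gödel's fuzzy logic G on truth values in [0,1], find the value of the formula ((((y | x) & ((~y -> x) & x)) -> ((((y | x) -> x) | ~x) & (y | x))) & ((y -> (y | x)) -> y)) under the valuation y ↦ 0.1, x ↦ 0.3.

(y | x) = max(0.1, 0.3) = 0.3
~y: Gödel ¬ of 0.1 = 0 (operand ≠ 0)
(~y -> x): 0 ≤ 0.3, so result = 1
((~y -> x) & x) = min(1, 0.3) = 0.3
((y | x) & ((~y -> x) & x)) = min(0.3, 0.3) = 0.3
(y | x) = max(0.1, 0.3) = 0.3
((y | x) -> x): 0.3 ≤ 0.3, so result = 1
~x: Gödel ¬ of 0.3 = 0 (operand ≠ 0)
(((y | x) -> x) | ~x) = max(1, 0) = 1
(y | x) = max(0.1, 0.3) = 0.3
((((y | x) -> x) | ~x) & (y | x)) = min(1, 0.3) = 0.3
(((y | x) & ((~y -> x) & x)) -> ((((y | x) -> x) | ~x) & (y | x))): 0.3 ≤ 0.3, so result = 1
(y | x) = max(0.1, 0.3) = 0.3
(y -> (y | x)): 0.1 ≤ 0.3, so result = 1
((y -> (y | x)) -> y): 1 > 0.1, so result = 0.1
((((y | x) & ((~y -> x) & x)) -> ((((y | x) -> x) | ~x) & (y | x))) & ((y -> (y | x)) -> y)) = min(1, 0.1) = 0.1

0.10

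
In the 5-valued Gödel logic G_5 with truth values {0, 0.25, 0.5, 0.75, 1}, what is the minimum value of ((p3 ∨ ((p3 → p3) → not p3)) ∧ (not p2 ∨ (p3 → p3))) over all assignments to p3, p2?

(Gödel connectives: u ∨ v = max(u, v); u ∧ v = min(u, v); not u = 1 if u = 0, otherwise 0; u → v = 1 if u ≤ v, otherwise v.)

0.25

The minimum is attained at p3 = 0.25, p2 = 0:
  (p3 → p3): 0.25 ≤ 0.25, so result = 1
  not p3: Gödel ¬ of 0.25 = 0 (operand ≠ 0)
  ((p3 → p3) → not p3): 1 > 0, so result = 0
  (p3 ∨ ((p3 → p3) → not p3)) = max(0.25, 0) = 0.25
  not p2: Gödel ¬ of 0 = 1 (operand is 0)
  (p3 → p3): 0.25 ≤ 0.25, so result = 1
  (not p2 ∨ (p3 → p3)) = max(1, 1) = 1
  ((p3 ∨ ((p3 → p3) → not p3)) ∧ (not p2 ∨ (p3 → p3))) = min(0.25, 1) = 0.25
Checking all 25 assignments confirms none give a value below 0.25.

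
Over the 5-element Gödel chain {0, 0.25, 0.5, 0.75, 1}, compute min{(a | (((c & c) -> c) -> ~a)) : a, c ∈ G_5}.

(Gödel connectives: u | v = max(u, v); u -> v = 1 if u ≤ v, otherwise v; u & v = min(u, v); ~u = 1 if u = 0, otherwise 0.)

The minimum is attained at a = 0.25, c = 0:
  (c & c) = min(0, 0) = 0
  ((c & c) -> c): 0 ≤ 0, so result = 1
  ~a: Gödel ¬ of 0.25 = 0 (operand ≠ 0)
  (((c & c) -> c) -> ~a): 1 > 0, so result = 0
  (a | (((c & c) -> c) -> ~a)) = max(0.25, 0) = 0.25
Checking all 25 assignments confirms none give a value below 0.25.

0.25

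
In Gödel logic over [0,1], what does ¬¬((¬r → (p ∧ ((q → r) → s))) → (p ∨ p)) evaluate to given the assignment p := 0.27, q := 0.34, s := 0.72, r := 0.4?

1.00

¬r: Gödel ¬ of 0.4 = 0 (operand ≠ 0)
(q → r): 0.34 ≤ 0.4, so result = 1
((q → r) → s): 1 > 0.72, so result = 0.72
(p ∧ ((q → r) → s)) = min(0.27, 0.72) = 0.27
(¬r → (p ∧ ((q → r) → s))): 0 ≤ 0.27, so result = 1
(p ∨ p) = max(0.27, 0.27) = 0.27
((¬r → (p ∧ ((q → r) → s))) → (p ∨ p)): 1 > 0.27, so result = 0.27
¬((¬r → (p ∧ ((q → r) → s))) → (p ∨ p)): Gödel ¬ of 0.27 = 0 (operand ≠ 0)
¬¬((¬r → (p ∧ ((q → r) → s))) → (p ∨ p)): Gödel ¬ of 0 = 1 (operand is 0)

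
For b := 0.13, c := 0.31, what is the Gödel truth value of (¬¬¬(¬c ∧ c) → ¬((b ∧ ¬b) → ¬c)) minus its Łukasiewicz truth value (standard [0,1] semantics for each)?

Gödel evaluation:
  ¬c: Gödel ¬ of 0.31 = 0 (operand ≠ 0)
  (¬c ∧ c) = min(0, 0.31) = 0
  ¬(¬c ∧ c): Gödel ¬ of 0 = 1 (operand is 0)
  ¬¬(¬c ∧ c): Gödel ¬ of 1 = 0 (operand ≠ 0)
  ¬¬¬(¬c ∧ c): Gödel ¬ of 0 = 1 (operand is 0)
  ¬b: Gödel ¬ of 0.13 = 0 (operand ≠ 0)
  (b ∧ ¬b) = min(0.13, 0) = 0
  ¬c: Gödel ¬ of 0.31 = 0 (operand ≠ 0)
  ((b ∧ ¬b) → ¬c): 0 ≤ 0, so result = 1
  ¬((b ∧ ¬b) → ¬c): Gödel ¬ of 1 = 0 (operand ≠ 0)
  (¬¬¬(¬c ∧ c) → ¬((b ∧ ¬b) → ¬c)): 1 > 0, so result = 0
  Gödel value = 0
Łukasiewicz evaluation:
  ¬c: Łukasiewicz ¬ gives 1 − 0.31 = 0.69
  (¬c ∧ c) = min(0.69, 0.31) = 0.31
  ¬(¬c ∧ c): Łukasiewicz ¬ gives 1 − 0.31 = 0.69
  ¬¬(¬c ∧ c): Łukasiewicz ¬ gives 1 − 0.69 = 0.31
  ¬¬¬(¬c ∧ c): Łukasiewicz ¬ gives 1 − 0.31 = 0.69
  ¬b: Łukasiewicz ¬ gives 1 − 0.13 = 0.87
  (b ∧ ¬b) = min(0.13, 0.87) = 0.13
  ¬c: Łukasiewicz ¬ gives 1 − 0.31 = 0.69
  ((b ∧ ¬b) → ¬c): min(1, 1 − 0.13 + 0.69) = 1
  ¬((b ∧ ¬b) → ¬c): Łukasiewicz ¬ gives 1 − 1 = 0
  (¬¬¬(¬c ∧ c) → ¬((b ∧ ¬b) → ¬c)): min(1, 1 − 0.69 + 0) = 0.31
  Łukasiewicz value = 0.31
Difference: 0 − 0.31 = -0.31

-0.31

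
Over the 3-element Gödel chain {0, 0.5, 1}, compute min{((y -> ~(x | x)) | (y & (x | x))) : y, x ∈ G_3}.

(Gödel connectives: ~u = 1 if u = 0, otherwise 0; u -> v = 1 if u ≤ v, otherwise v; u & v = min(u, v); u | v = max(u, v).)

0.50

The minimum is attained at y = 0.5, x = 0.5:
  (x | x) = max(0.5, 0.5) = 0.5
  ~(x | x): Gödel ¬ of 0.5 = 0 (operand ≠ 0)
  (y -> ~(x | x)): 0.5 > 0, so result = 0
  (x | x) = max(0.5, 0.5) = 0.5
  (y & (x | x)) = min(0.5, 0.5) = 0.5
  ((y -> ~(x | x)) | (y & (x | x))) = max(0, 0.5) = 0.5
Checking all 9 assignments confirms none give a value below 0.50.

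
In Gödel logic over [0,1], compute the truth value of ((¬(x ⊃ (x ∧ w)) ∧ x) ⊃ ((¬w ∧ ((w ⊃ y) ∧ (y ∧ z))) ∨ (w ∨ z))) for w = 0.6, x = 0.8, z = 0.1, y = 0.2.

(x ∧ w) = min(0.8, 0.6) = 0.6
(x ⊃ (x ∧ w)): 0.8 > 0.6, so result = 0.6
¬(x ⊃ (x ∧ w)): Gödel ¬ of 0.6 = 0 (operand ≠ 0)
(¬(x ⊃ (x ∧ w)) ∧ x) = min(0, 0.8) = 0
¬w: Gödel ¬ of 0.6 = 0 (operand ≠ 0)
(w ⊃ y): 0.6 > 0.2, so result = 0.2
(y ∧ z) = min(0.2, 0.1) = 0.1
((w ⊃ y) ∧ (y ∧ z)) = min(0.2, 0.1) = 0.1
(¬w ∧ ((w ⊃ y) ∧ (y ∧ z))) = min(0, 0.1) = 0
(w ∨ z) = max(0.6, 0.1) = 0.6
((¬w ∧ ((w ⊃ y) ∧ (y ∧ z))) ∨ (w ∨ z)) = max(0, 0.6) = 0.6
((¬(x ⊃ (x ∧ w)) ∧ x) ⊃ ((¬w ∧ ((w ⊃ y) ∧ (y ∧ z))) ∨ (w ∨ z))): 0 ≤ 0.6, so result = 1

1.00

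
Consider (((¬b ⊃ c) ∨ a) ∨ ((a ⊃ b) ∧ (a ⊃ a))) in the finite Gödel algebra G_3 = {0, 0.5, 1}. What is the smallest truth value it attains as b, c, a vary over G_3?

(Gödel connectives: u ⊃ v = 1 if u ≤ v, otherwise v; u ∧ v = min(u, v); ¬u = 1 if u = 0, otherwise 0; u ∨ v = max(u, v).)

0.50

The minimum is attained at b = 0, c = 0, a = 0.5:
  ¬b: Gödel ¬ of 0 = 1 (operand is 0)
  (¬b ⊃ c): 1 > 0, so result = 0
  ((¬b ⊃ c) ∨ a) = max(0, 0.5) = 0.5
  (a ⊃ b): 0.5 > 0, so result = 0
  (a ⊃ a): 0.5 ≤ 0.5, so result = 1
  ((a ⊃ b) ∧ (a ⊃ a)) = min(0, 1) = 0
  (((¬b ⊃ c) ∨ a) ∨ ((a ⊃ b) ∧ (a ⊃ a))) = max(0.5, 0) = 0.5
Checking all 27 assignments confirms none give a value below 0.50.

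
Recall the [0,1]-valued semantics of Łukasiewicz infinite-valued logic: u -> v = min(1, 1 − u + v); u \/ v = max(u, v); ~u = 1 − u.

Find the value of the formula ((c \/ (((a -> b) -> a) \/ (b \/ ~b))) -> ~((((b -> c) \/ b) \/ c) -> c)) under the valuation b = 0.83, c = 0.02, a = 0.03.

0.98

(a -> b): min(1, 1 − 0.03 + 0.83) = 1
((a -> b) -> a): min(1, 1 − 1 + 0.03) = 0.03
~b: Łukasiewicz ¬ gives 1 − 0.83 = 0.17
(b \/ ~b) = max(0.83, 0.17) = 0.83
(((a -> b) -> a) \/ (b \/ ~b)) = max(0.03, 0.83) = 0.83
(c \/ (((a -> b) -> a) \/ (b \/ ~b))) = max(0.02, 0.83) = 0.83
(b -> c): min(1, 1 − 0.83 + 0.02) = 0.19
((b -> c) \/ b) = max(0.19, 0.83) = 0.83
(((b -> c) \/ b) \/ c) = max(0.83, 0.02) = 0.83
((((b -> c) \/ b) \/ c) -> c): min(1, 1 − 0.83 + 0.02) = 0.19
~((((b -> c) \/ b) \/ c) -> c): Łukasiewicz ¬ gives 1 − 0.19 = 0.81
((c \/ (((a -> b) -> a) \/ (b \/ ~b))) -> ~((((b -> c) \/ b) \/ c) -> c)): min(1, 1 − 0.83 + 0.81) = 0.98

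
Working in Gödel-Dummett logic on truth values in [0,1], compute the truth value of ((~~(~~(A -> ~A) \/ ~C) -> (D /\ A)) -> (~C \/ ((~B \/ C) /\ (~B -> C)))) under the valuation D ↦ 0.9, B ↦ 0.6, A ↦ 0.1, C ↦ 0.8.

~A: Gödel ¬ of 0.1 = 0 (operand ≠ 0)
(A -> ~A): 0.1 > 0, so result = 0
~(A -> ~A): Gödel ¬ of 0 = 1 (operand is 0)
~~(A -> ~A): Gödel ¬ of 1 = 0 (operand ≠ 0)
~C: Gödel ¬ of 0.8 = 0 (operand ≠ 0)
(~~(A -> ~A) \/ ~C) = max(0, 0) = 0
~(~~(A -> ~A) \/ ~C): Gödel ¬ of 0 = 1 (operand is 0)
~~(~~(A -> ~A) \/ ~C): Gödel ¬ of 1 = 0 (operand ≠ 0)
(D /\ A) = min(0.9, 0.1) = 0.1
(~~(~~(A -> ~A) \/ ~C) -> (D /\ A)): 0 ≤ 0.1, so result = 1
~C: Gödel ¬ of 0.8 = 0 (operand ≠ 0)
~B: Gödel ¬ of 0.6 = 0 (operand ≠ 0)
(~B \/ C) = max(0, 0.8) = 0.8
~B: Gödel ¬ of 0.6 = 0 (operand ≠ 0)
(~B -> C): 0 ≤ 0.8, so result = 1
((~B \/ C) /\ (~B -> C)) = min(0.8, 1) = 0.8
(~C \/ ((~B \/ C) /\ (~B -> C))) = max(0, 0.8) = 0.8
((~~(~~(A -> ~A) \/ ~C) -> (D /\ A)) -> (~C \/ ((~B \/ C) /\ (~B -> C)))): 1 > 0.8, so result = 0.8

0.80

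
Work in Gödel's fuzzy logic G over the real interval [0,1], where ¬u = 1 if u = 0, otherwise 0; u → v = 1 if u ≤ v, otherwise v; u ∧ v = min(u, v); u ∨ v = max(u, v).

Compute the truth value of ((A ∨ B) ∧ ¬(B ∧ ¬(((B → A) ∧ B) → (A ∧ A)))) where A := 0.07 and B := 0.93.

(A ∨ B) = max(0.07, 0.93) = 0.93
(B → A): 0.93 > 0.07, so result = 0.07
((B → A) ∧ B) = min(0.07, 0.93) = 0.07
(A ∧ A) = min(0.07, 0.07) = 0.07
(((B → A) ∧ B) → (A ∧ A)): 0.07 ≤ 0.07, so result = 1
¬(((B → A) ∧ B) → (A ∧ A)): Gödel ¬ of 1 = 0 (operand ≠ 0)
(B ∧ ¬(((B → A) ∧ B) → (A ∧ A))) = min(0.93, 0) = 0
¬(B ∧ ¬(((B → A) ∧ B) → (A ∧ A))): Gödel ¬ of 0 = 1 (operand is 0)
((A ∨ B) ∧ ¬(B ∧ ¬(((B → A) ∧ B) → (A ∧ A)))) = min(0.93, 1) = 0.93

0.93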